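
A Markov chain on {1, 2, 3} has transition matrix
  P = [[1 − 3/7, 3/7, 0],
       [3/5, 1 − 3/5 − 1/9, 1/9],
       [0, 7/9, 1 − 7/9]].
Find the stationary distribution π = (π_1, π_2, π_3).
π = (49/89, 35/89, 5/89)

This is a birth-death chain on three states, which satisfies detailed balance: π_1 · P_{12} = π_2 · P_{21} and π_2 · P_{23} = π_3 · P_{32}.
From π_1 · 3/7 = π_2 · 3/5: π_2/π_1 = (3/7)/(3/5) = 5/7.
From π_2 · 1/9 = π_3 · 7/9: π_3/π_2 = (1/9)/(7/9) = 1/7.
Take π_1 proportional to 1; then unnormalized π = (1, 5/7, 5/49). Normalize by dividing by the sum 89/49:
  π = (49/89, 35/89, 5/89).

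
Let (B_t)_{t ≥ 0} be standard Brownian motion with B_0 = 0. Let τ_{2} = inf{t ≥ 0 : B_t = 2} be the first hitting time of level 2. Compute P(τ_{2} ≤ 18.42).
P(τ_{2} ≤ 18.42) = 2(1 − Φ(2/√18.42)) = 2(1 − Φ(0.4660)) ≈ 0.6412

By the reflection principle for standard BM, P(τ_b ≤ t) = 2 · P(B_t ≥ b). Since B_t ~ N(0, t), P(B_t ≥ 2) = 1 − Φ(2/√t) = 1 − Φ(2/√18.42) = 1 − Φ(0.4660) ≈ 0.32061. Doubling: P(τ_{2} ≤ 18.42) ≈ 2 · 0.32061 = 0.64122 ≈ 0.6412.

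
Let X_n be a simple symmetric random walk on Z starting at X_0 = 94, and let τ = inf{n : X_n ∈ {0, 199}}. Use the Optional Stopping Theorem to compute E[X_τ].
E[X_τ] = 94

X_n is a martingale and τ is a bounded-mean stopping time (indeed τ is finite a.s. with bounded expectation since the walk is in a bounded region). By the OST, E[X_τ] = E[X_0] = 94. Equivalently: E[X_τ] = 199 · P(hit 199 first) + 0 · P(hit 0 first) = 199 · (94/199) = 94.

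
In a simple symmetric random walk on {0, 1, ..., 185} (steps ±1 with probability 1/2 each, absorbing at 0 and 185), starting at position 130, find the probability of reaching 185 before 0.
P(hit 185 before 0) = 130/185 = 26/37

Let u_k = P(hit 185 before 0 | start at k). Then u_0 = 0, u_185 = 1, and u_k = u_{k-1}/2 + u_{k+1}/2 for 1 ≤ k ≤ 184. This harmonic recurrence is solved by u_k = k/185, giving u_130 = 130/185 = 26/37.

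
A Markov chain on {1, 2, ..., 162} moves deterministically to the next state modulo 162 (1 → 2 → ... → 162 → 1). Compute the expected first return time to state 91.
E[T_91 | X_0 = 91] = 162

The chain cycles deterministically, so starting at state 91 it returns in exactly 162 steps. Equivalently, the stationary distribution is uniform π_j = 1/162 for every state j, so by Kac's formula E[T_91] = 1/π_91 = 162.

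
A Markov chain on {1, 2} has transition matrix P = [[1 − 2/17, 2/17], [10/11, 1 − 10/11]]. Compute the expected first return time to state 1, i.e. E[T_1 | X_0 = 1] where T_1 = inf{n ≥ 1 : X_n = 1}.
E[T_1 | X_0 = 1] = 1/π_1 = 96/85

For an irreducible recurrent Markov chain with stationary distribution π, E[T_i | X_0 = i] = 1/π_i (Kac's formula). Here π_1 = (10/11)/(2/17 + 10/11) = (10/11)/(192/187) = 85/96, so E[T_1 | X_0 = 1] = 1/π_1 = (2/17 + 10/11)/(10/11) = (192/187)/(10/11) = 96/85.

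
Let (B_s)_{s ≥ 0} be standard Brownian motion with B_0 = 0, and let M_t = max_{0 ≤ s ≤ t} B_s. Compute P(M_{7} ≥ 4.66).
P(M_{7} ≥ 4.66) = 2·P(B_{7} ≥ 4.66) = 2(1 − Φ(4.66/√7)) ≈ 0.0782

By the reflection principle for Brownian motion, P(M_t ≥ a) = 2 · P(B_t ≥ a) for a ≥ 0. Since B_t ~ N(0, t), P(B_t ≥ 4.66) = 1 − Φ(4.66/√t) = 1 − Φ(4.66/√7) = 1 − Φ(1.7613). So
  P(M_{7} ≥ 4.66) = 2(1 − Φ(1.7613)) ≈ 0.0782.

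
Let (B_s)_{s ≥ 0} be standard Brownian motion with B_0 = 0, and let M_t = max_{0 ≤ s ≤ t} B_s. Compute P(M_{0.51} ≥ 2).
P(M_{0.51} ≥ 2) = 2·P(B_{0.51} ≥ 2) = 2(1 − Φ(2/√0.51)) ≈ 0.0051

By the reflection principle for Brownian motion, P(M_t ≥ a) = 2 · P(B_t ≥ a) for a ≥ 0. Since B_t ~ N(0, t), P(B_t ≥ 2) = 1 − Φ(2/√t) = 1 − Φ(2/√0.51) = 1 − Φ(2.8006). So
  P(M_{0.51} ≥ 2) = 2(1 − Φ(2.8006)) ≈ 0.0051.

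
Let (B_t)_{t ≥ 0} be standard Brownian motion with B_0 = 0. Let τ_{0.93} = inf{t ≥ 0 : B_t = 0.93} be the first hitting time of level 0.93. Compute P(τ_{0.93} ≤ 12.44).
P(τ_{0.93} ≤ 12.44) = 2(1 − Φ(0.93/√12.44)) = 2(1 − Φ(0.2637)) ≈ 0.7920

By the reflection principle for standard BM, P(τ_b ≤ t) = 2 · P(B_t ≥ b). Since B_t ~ N(0, t), P(B_t ≥ 0.93) = 1 − Φ(0.93/√t) = 1 − Φ(0.93/√12.44) = 1 − Φ(0.2637) ≈ 0.39601. Doubling: P(τ_{0.93} ≤ 12.44) ≈ 2 · 0.39601 = 0.79202 ≈ 0.7920.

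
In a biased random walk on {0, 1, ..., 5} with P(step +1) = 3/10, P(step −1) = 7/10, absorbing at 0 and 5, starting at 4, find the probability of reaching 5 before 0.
P(hit 5 before 0) = (1 − (7/3)^4) / (1 − (7/3)^5) = 1740/4141

Let u_k denote P(reach 5 before 0 | start at k). Boundary: u_0 = 0, u_5 = 1. Recurrence: u_k = 3/10·u_{k+1} + 7/10·u_{k-1} for 1 ≤ k ≤ 4. Try u_k = A + B·r^k with r = q/p = (7/10)/(3/10) = 7/3. Substitution satisfies the recurrence; boundary conditions give:
  u_k = (1 − r^k) / (1 − r^N) = (1 − (7/3)^4) / (1 − (7/3)^5) = 1740/4141.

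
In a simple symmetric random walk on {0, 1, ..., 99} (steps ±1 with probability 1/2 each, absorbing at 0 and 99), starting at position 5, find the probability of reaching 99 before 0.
P(hit 99 before 0) = 5/99

Let u_k = P(hit 99 before 0 | start at k). Then u_0 = 0, u_99 = 1, and u_k = u_{k-1}/2 + u_{k+1}/2 for 1 ≤ k ≤ 98. This harmonic recurrence is solved by u_k = k/99, giving u_5 = 5/99.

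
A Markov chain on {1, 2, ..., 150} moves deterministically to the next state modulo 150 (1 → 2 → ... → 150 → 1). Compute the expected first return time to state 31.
E[T_31 | X_0 = 31] = 150

The chain cycles deterministically, so starting at state 31 it returns in exactly 150 steps. Equivalently, the stationary distribution is uniform π_j = 1/150 for every state j, so by Kac's formula E[T_31] = 1/π_31 = 150.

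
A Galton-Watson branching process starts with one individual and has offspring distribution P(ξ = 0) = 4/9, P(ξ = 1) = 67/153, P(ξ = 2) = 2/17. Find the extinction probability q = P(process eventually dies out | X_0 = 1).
q = 1

Mean offspring μ = 0·4/9 + 1·67/153 + 2·2/17 = 103/153 ≤ 1. For μ ≤ 1 with offspring not concentrated at 1, the Galton-Watson process goes extinct almost surely, so q = 1.
(Algebraic check: The pgf is f(s) = 4/9 + 67/153·s + 2/17·s². The extinction probability q is the smallest fixed point of f in [0, 1]. Setting s = f(s):
  2/17·s² + (67/153 − 1)·s + 4/9 = 0
  2/17·s² − (4/9 + 2/17)·s + 4/9 = 0
which factors as (s − 1)·(2/17·s − 4/9) = 0, giving roots s = 1 and s = (4/9)/(2/17) = 34/9. Since 34/9 ≥ 1, the smallest root in [0, 1] is s = 1.)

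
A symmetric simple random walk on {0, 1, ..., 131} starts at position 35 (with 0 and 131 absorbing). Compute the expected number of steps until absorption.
E[τ | X_0 = 35] = 3360

Let v_k = E[τ | X_0 = k]. Boundary: v_0 = v_131 = 0. Recurrence: v_k = 1 + (v_{k-1} + v_{k+1})/2 for 1 ≤ k ≤ 130. The particular solution to v_k − (v_{k-1} + v_{k+1})/2 = 1 is v_k = −k^2. Adding homogeneous solution A + B k and matching boundaries gives v_k = k (131 − k). Substituting k = 35: v_35 = 35 · 96 = 3360.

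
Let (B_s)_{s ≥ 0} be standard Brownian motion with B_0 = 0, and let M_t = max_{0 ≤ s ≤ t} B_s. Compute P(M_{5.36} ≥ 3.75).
P(M_{5.36} ≥ 3.75) = 2·P(B_{5.36} ≥ 3.75) = 2(1 − Φ(3.75/√5.36)) ≈ 0.1053

By the reflection principle for Brownian motion, P(M_t ≥ a) = 2 · P(B_t ≥ a) for a ≥ 0. Since B_t ~ N(0, t), P(B_t ≥ 3.75) = 1 − Φ(3.75/√t) = 1 − Φ(3.75/√5.36) = 1 − Φ(1.6198). So
  P(M_{5.36} ≥ 3.75) = 2(1 − Φ(1.6198)) ≈ 0.1053.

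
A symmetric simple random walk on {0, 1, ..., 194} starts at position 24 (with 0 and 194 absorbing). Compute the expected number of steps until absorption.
E[τ | X_0 = 24] = 4080

Let v_k = E[τ | X_0 = k]. Boundary: v_0 = v_194 = 0. Recurrence: v_k = 1 + (v_{k-1} + v_{k+1})/2 for 1 ≤ k ≤ 193. The particular solution to v_k − (v_{k-1} + v_{k+1})/2 = 1 is v_k = −k^2. Adding homogeneous solution A + B k and matching boundaries gives v_k = k (194 − k). Substituting k = 24: v_24 = 24 · 170 = 4080.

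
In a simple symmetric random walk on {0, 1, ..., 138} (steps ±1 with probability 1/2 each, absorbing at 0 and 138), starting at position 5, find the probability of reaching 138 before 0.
P(hit 138 before 0) = 5/138

Let u_k = P(hit 138 before 0 | start at k). Then u_0 = 0, u_138 = 1, and u_k = u_{k-1}/2 + u_{k+1}/2 for 1 ≤ k ≤ 137. This harmonic recurrence is solved by u_k = k/138, giving u_5 = 5/138.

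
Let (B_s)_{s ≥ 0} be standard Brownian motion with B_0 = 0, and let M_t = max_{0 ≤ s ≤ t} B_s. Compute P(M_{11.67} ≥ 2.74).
P(M_{11.67} ≥ 2.74) = 2·P(B_{11.67} ≥ 2.74) = 2(1 − Φ(2.74/√11.67)) ≈ 0.4225

By the reflection principle for Brownian motion, P(M_t ≥ a) = 2 · P(B_t ≥ a) for a ≥ 0. Since B_t ~ N(0, t), P(B_t ≥ 2.74) = 1 − Φ(2.74/√t) = 1 − Φ(2.74/√11.67) = 1 − Φ(0.8021). So
  P(M_{11.67} ≥ 2.74) = 2(1 − Φ(0.8021)) ≈ 0.4225.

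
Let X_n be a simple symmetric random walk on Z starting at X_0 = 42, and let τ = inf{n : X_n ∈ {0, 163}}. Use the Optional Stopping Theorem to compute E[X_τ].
E[X_τ] = 42

X_n is a martingale and τ is a bounded-mean stopping time (indeed τ is finite a.s. with bounded expectation since the walk is in a bounded region). By the OST, E[X_τ] = E[X_0] = 42. Equivalently: E[X_τ] = 163 · P(hit 163 first) + 0 · P(hit 0 first) = 163 · (42/163) = 42.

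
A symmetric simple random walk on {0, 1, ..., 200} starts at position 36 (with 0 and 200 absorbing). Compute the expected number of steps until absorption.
E[τ | X_0 = 36] = 5904

Let v_k = E[τ | X_0 = k]. Boundary: v_0 = v_200 = 0. Recurrence: v_k = 1 + (v_{k-1} + v_{k+1})/2 for 1 ≤ k ≤ 199. The particular solution to v_k − (v_{k-1} + v_{k+1})/2 = 1 is v_k = −k^2. Adding homogeneous solution A + B k and matching boundaries gives v_k = k (200 − k). Substituting k = 36: v_36 = 36 · 164 = 5904.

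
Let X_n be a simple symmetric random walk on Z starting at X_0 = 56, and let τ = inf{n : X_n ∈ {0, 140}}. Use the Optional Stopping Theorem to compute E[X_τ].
E[X_τ] = 56

X_n is a martingale and τ is a bounded-mean stopping time (indeed τ is finite a.s. with bounded expectation since the walk is in a bounded region). By the OST, E[X_τ] = E[X_0] = 56. Equivalently: E[X_τ] = 140 · P(hit 140 first) + 0 · P(hit 0 first) = 140 · (56/140) = 56.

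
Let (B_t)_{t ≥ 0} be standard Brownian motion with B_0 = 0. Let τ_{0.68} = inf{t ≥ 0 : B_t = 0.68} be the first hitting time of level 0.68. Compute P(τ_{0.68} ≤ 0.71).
P(τ_{0.68} ≤ 0.71) = 2(1 − Φ(0.68/√0.71)) = 2(1 − Φ(0.8070)) ≈ 0.4197

By the reflection principle for standard BM, P(τ_b ≤ t) = 2 · P(B_t ≥ b). Since B_t ~ N(0, t), P(B_t ≥ 0.68) = 1 − Φ(0.68/√t) = 1 − Φ(0.68/√0.71) = 1 − Φ(0.8070) ≈ 0.20983. Doubling: P(τ_{0.68} ≤ 0.71) ≈ 2 · 0.20983 = 0.41966 ≈ 0.4197.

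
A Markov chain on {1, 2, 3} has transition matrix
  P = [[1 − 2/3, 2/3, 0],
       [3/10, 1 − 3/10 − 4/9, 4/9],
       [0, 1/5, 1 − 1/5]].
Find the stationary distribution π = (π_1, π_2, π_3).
π = (81/661, 180/661, 400/661)

This is a birth-death chain on three states, which satisfies detailed balance: π_1 · P_{12} = π_2 · P_{21} and π_2 · P_{23} = π_3 · P_{32}.
From π_1 · 2/3 = π_2 · 3/10: π_2/π_1 = (2/3)/(3/10) = 20/9.
From π_2 · 4/9 = π_3 · 1/5: π_3/π_2 = (4/9)/(1/5) = 20/9.
Take π_1 proportional to 1; then unnormalized π = (1, 20/9, 400/81). Normalize by dividing by the sum 661/81:
  π = (81/661, 180/661, 400/661).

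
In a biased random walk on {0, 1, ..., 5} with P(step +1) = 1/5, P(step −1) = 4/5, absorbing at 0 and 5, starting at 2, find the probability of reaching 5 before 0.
P(hit 5 before 0) = (1 − (4)^2) / (1 − (4)^5) = 5/341

Let u_k denote P(reach 5 before 0 | start at k). Boundary: u_0 = 0, u_5 = 1. Recurrence: u_k = 1/5·u_{k+1} + 4/5·u_{k-1} for 1 ≤ k ≤ 4. Try u_k = A + B·r^k with r = q/p = (4/5)/(1/5) = 4. Substitution satisfies the recurrence; boundary conditions give:
  u_k = (1 − r^k) / (1 − r^N) = (1 − (4)^2) / (1 − (4)^5) = 5/341.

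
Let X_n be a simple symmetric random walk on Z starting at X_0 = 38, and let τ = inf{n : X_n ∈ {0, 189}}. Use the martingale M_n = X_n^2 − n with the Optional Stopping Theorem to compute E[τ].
E[τ] = 5738

M_n = X_n^2 − n is a martingale (since E[X_{n+1}^2 | F_n] = X_n^2 + 1). By OST (τ has finite mean in a bounded region), E[M_τ] = E[M_0] = X_0^2 − 0 = 38^2 = 1444. Also E[M_τ] = E[X_τ^2] − E[τ]. The walk exits at 0 or 189, with P(hit 189 first) = 38/189, so E[X_τ^2] = 189^2 · 38/189 + 0 = 7182. Thus E[τ] = E[X_τ^2] − E[M_τ] = 7182 − 1444 = 5738 = 38(189 − 38) = 5738.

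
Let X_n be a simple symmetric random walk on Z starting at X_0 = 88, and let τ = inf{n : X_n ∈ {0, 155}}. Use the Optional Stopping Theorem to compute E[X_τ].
E[X_τ] = 88

X_n is a martingale and τ is a bounded-mean stopping time (indeed τ is finite a.s. with bounded expectation since the walk is in a bounded region). By the OST, E[X_τ] = E[X_0] = 88. Equivalently: E[X_τ] = 155 · P(hit 155 first) + 0 · P(hit 0 first) = 155 · (88/155) = 88.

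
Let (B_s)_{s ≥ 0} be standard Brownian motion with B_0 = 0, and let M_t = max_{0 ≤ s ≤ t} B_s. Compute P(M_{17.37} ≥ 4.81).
P(M_{17.37} ≥ 4.81) = 2·P(B_{17.37} ≥ 4.81) = 2(1 − Φ(4.81/√17.37)) ≈ 0.2485

By the reflection principle for Brownian motion, P(M_t ≥ a) = 2 · P(B_t ≥ a) for a ≥ 0. Since B_t ~ N(0, t), P(B_t ≥ 4.81) = 1 − Φ(4.81/√t) = 1 − Φ(4.81/√17.37) = 1 − Φ(1.1541). So
  P(M_{17.37} ≥ 4.81) = 2(1 − Φ(1.1541)) ≈ 0.2485.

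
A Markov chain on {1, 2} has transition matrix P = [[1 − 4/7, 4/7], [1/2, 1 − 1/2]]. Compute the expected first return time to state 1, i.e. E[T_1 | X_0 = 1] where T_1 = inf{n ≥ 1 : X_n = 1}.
E[T_1 | X_0 = 1] = 1/π_1 = 15/7

For an irreducible recurrent Markov chain with stationary distribution π, E[T_i | X_0 = i] = 1/π_i (Kac's formula). Here π_1 = (1/2)/(4/7 + 1/2) = (1/2)/(15/14) = 7/15, so E[T_1 | X_0 = 1] = 1/π_1 = (4/7 + 1/2)/(1/2) = (15/14)/(1/2) = 15/7.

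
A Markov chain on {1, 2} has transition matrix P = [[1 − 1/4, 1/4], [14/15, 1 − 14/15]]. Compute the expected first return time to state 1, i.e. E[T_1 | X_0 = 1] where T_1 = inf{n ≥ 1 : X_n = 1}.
E[T_1 | X_0 = 1] = 1/π_1 = 71/56

For an irreducible recurrent Markov chain with stationary distribution π, E[T_i | X_0 = i] = 1/π_i (Kac's formula). Here π_1 = (14/15)/(1/4 + 14/15) = (14/15)/(71/60) = 56/71, so E[T_1 | X_0 = 1] = 1/π_1 = (1/4 + 14/15)/(14/15) = (71/60)/(14/15) = 71/56.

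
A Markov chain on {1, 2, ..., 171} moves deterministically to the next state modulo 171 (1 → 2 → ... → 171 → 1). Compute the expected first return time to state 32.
E[T_32 | X_0 = 32] = 171

The chain cycles deterministically, so starting at state 32 it returns in exactly 171 steps. Equivalently, the stationary distribution is uniform π_j = 1/171 for every state j, so by Kac's formula E[T_32] = 1/π_32 = 171.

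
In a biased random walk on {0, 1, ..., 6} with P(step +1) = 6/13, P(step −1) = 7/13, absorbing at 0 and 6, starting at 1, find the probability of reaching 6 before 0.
P(hit 6 before 0) = (1 − (7/6)^1) / (1 − (7/6)^6) = 7776/70993

Let u_k denote P(reach 6 before 0 | start at k). Boundary: u_0 = 0, u_6 = 1. Recurrence: u_k = 6/13·u_{k+1} + 7/13·u_{k-1} for 1 ≤ k ≤ 5. Try u_k = A + B·r^k with r = q/p = (7/13)/(6/13) = 7/6. Substitution satisfies the recurrence; boundary conditions give:
  u_k = (1 − r^k) / (1 − r^N) = (1 − (7/6)^1) / (1 − (7/6)^6) = 7776/70993.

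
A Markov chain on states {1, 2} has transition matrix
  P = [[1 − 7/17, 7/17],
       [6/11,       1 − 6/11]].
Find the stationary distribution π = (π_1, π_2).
π_1 = 102/179, π_2 = 77/179

Solve πP = π with π_1 + π_2 = 1. From πP = π: π_1 · (1 − 7/17) + π_2 · 6/11 = π_1 ⇒ π_2 · 6/11 = π_1 · 7/17 ⇒ π_2/π_1 = (7/17)/(6/11) = 77/102. Together with π_1 + π_2 = 1:
  π_1 = (6/11)/(7/17 + 6/11) = (6/11)/(179/187) = 102/179,
  π_2 = (7/17)/(7/17 + 6/11) = (7/17)/(179/187) = 77/179.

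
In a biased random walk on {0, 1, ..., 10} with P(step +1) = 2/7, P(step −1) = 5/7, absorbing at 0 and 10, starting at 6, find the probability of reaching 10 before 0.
P(hit 10 before 0) = (1 − (5/2)^6) / (1 − (5/2)^10) = 11856/464981

Let u_k denote P(reach 10 before 0 | start at k). Boundary: u_0 = 0, u_10 = 1. Recurrence: u_k = 2/7·u_{k+1} + 5/7·u_{k-1} for 1 ≤ k ≤ 9. Try u_k = A + B·r^k with r = q/p = (5/7)/(2/7) = 5/2. Substitution satisfies the recurrence; boundary conditions give:
  u_k = (1 − r^k) / (1 − r^N) = (1 − (5/2)^6) / (1 − (5/2)^10) = 11856/464981.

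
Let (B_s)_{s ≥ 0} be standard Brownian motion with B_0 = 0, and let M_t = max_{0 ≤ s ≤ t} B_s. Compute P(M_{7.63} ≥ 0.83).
P(M_{7.63} ≥ 0.83) = 2·P(B_{7.63} ≥ 0.83) = 2(1 − Φ(0.83/√7.63)) ≈ 0.7638

By the reflection principle for Brownian motion, P(M_t ≥ a) = 2 · P(B_t ≥ a) for a ≥ 0. Since B_t ~ N(0, t), P(B_t ≥ 0.83) = 1 − Φ(0.83/√t) = 1 − Φ(0.83/√7.63) = 1 − Φ(0.3005). So
  P(M_{7.63} ≥ 0.83) = 2(1 − Φ(0.3005)) ≈ 0.7638.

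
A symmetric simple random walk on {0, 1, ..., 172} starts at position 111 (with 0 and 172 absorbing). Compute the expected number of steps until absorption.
E[τ | X_0 = 111] = 6771

Let v_k = E[τ | X_0 = k]. Boundary: v_0 = v_172 = 0. Recurrence: v_k = 1 + (v_{k-1} + v_{k+1})/2 for 1 ≤ k ≤ 171. The particular solution to v_k − (v_{k-1} + v_{k+1})/2 = 1 is v_k = −k^2. Adding homogeneous solution A + B k and matching boundaries gives v_k = k (172 − k). Substituting k = 111: v_111 = 111 · 61 = 6771.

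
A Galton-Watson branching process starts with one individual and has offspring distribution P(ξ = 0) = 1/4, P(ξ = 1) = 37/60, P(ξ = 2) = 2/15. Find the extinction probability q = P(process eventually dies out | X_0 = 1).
q = 1

Mean offspring μ = 0·1/4 + 1·37/60 + 2·2/15 = 53/60 ≤ 1. For μ ≤ 1 with offspring not concentrated at 1, the Galton-Watson process goes extinct almost surely, so q = 1.
(Algebraic check: The pgf is f(s) = 1/4 + 37/60·s + 2/15·s². The extinction probability q is the smallest fixed point of f in [0, 1]. Setting s = f(s):
  2/15·s² + (37/60 − 1)·s + 1/4 = 0
  2/15·s² − (1/4 + 2/15)·s + 1/4 = 0
which factors as (s − 1)·(2/15·s − 1/4) = 0, giving roots s = 1 and s = (1/4)/(2/15) = 15/8. Since 15/8 ≥ 1, the smallest root in [0, 1] is s = 1.)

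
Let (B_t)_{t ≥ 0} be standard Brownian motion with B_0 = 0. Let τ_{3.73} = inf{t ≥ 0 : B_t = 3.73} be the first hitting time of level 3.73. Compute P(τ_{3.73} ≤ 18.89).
P(τ_{3.73} ≤ 18.89) = 2(1 − Φ(3.73/√18.89)) = 2(1 − Φ(0.8582)) ≈ 0.3908

By the reflection principle for standard BM, P(τ_b ≤ t) = 2 · P(B_t ≥ b). Since B_t ~ N(0, t), P(B_t ≥ 3.73) = 1 − Φ(3.73/√t) = 1 − Φ(3.73/√18.89) = 1 − Φ(0.8582) ≈ 0.19539. Doubling: P(τ_{3.73} ≤ 18.89) ≈ 2 · 0.19539 = 0.39078 ≈ 0.3908.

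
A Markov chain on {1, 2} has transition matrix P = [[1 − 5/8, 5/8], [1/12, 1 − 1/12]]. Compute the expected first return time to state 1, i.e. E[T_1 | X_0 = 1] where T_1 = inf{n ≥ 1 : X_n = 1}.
E[T_1 | X_0 = 1] = 1/π_1 = 17/2

For an irreducible recurrent Markov chain with stationary distribution π, E[T_i | X_0 = i] = 1/π_i (Kac's formula). Here π_1 = (1/12)/(5/8 + 1/12) = (1/12)/(17/24) = 2/17, so E[T_1 | X_0 = 1] = 1/π_1 = (5/8 + 1/12)/(1/12) = (17/24)/(1/12) = 17/2.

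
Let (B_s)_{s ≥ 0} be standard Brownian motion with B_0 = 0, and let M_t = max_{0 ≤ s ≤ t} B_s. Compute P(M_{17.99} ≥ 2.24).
P(M_{17.99} ≥ 2.24) = 2·P(B_{17.99} ≥ 2.24) = 2(1 − Φ(2.24/√17.99)) ≈ 0.5974

By the reflection principle for Brownian motion, P(M_t ≥ a) = 2 · P(B_t ≥ a) for a ≥ 0. Since B_t ~ N(0, t), P(B_t ≥ 2.24) = 1 − Φ(2.24/√t) = 1 − Φ(2.24/√17.99) = 1 − Φ(0.5281). So
  P(M_{17.99} ≥ 2.24) = 2(1 − Φ(0.5281)) ≈ 0.5974.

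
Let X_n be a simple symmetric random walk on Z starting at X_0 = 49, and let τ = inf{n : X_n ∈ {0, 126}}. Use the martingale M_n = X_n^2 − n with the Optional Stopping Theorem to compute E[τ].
E[τ] = 3773

M_n = X_n^2 − n is a martingale (since E[X_{n+1}^2 | F_n] = X_n^2 + 1). By OST (τ has finite mean in a bounded region), E[M_τ] = E[M_0] = X_0^2 − 0 = 49^2 = 2401. Also E[M_τ] = E[X_τ^2] − E[τ]. The walk exits at 0 or 126, with P(hit 126 first) = 49/126, so E[X_τ^2] = 126^2 · 49/126 + 0 = 6174. Thus E[τ] = E[X_τ^2] − E[M_τ] = 6174 − 2401 = 3773 = 49(126 − 49) = 3773.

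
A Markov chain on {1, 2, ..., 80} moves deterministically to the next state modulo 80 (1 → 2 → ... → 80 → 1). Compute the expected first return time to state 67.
E[T_67 | X_0 = 67] = 80

The chain cycles deterministically, so starting at state 67 it returns in exactly 80 steps. Equivalently, the stationary distribution is uniform π_j = 1/80 for every state j, so by Kac's formula E[T_67] = 1/π_67 = 80.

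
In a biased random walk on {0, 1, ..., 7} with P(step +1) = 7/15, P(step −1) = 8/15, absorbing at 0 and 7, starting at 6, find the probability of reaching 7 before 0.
P(hit 7 before 0) = (1 − (8/7)^6) / (1 − (8/7)^7) = 1011465/1273609

Let u_k denote P(reach 7 before 0 | start at k). Boundary: u_0 = 0, u_7 = 1. Recurrence: u_k = 7/15·u_{k+1} + 8/15·u_{k-1} for 1 ≤ k ≤ 6. Try u_k = A + B·r^k with r = q/p = (8/15)/(7/15) = 8/7. Substitution satisfies the recurrence; boundary conditions give:
  u_k = (1 − r^k) / (1 − r^N) = (1 − (8/7)^6) / (1 − (8/7)^7) = 1011465/1273609.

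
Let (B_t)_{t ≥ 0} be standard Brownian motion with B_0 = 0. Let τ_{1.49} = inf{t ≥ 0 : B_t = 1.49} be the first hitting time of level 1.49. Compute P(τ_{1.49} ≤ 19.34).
P(τ_{1.49} ≤ 19.34) = 2(1 − Φ(1.49/√19.34)) = 2(1 − Φ(0.3388)) ≈ 0.7348

By the reflection principle for standard BM, P(τ_b ≤ t) = 2 · P(B_t ≥ b). Since B_t ~ N(0, t), P(B_t ≥ 1.49) = 1 − Φ(1.49/√t) = 1 − Φ(1.49/√19.34) = 1 − Φ(0.3388) ≈ 0.36738. Doubling: P(τ_{1.49} ≤ 19.34) ≈ 2 · 0.36738 = 0.73476 ≈ 0.7348.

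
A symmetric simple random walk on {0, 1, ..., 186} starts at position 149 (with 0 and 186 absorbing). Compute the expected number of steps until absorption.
E[τ | X_0 = 149] = 5513

Let v_k = E[τ | X_0 = k]. Boundary: v_0 = v_186 = 0. Recurrence: v_k = 1 + (v_{k-1} + v_{k+1})/2 for 1 ≤ k ≤ 185. The particular solution to v_k − (v_{k-1} + v_{k+1})/2 = 1 is v_k = −k^2. Adding homogeneous solution A + B k and matching boundaries gives v_k = k (186 − k). Substituting k = 149: v_149 = 149 · 37 = 5513.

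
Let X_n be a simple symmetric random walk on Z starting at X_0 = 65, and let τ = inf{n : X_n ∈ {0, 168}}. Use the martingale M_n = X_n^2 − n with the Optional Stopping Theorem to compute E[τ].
E[τ] = 6695

M_n = X_n^2 − n is a martingale (since E[X_{n+1}^2 | F_n] = X_n^2 + 1). By OST (τ has finite mean in a bounded region), E[M_τ] = E[M_0] = X_0^2 − 0 = 65^2 = 4225. Also E[M_τ] = E[X_τ^2] − E[τ]. The walk exits at 0 or 168, with P(hit 168 first) = 65/168, so E[X_τ^2] = 168^2 · 65/168 + 0 = 10920. Thus E[τ] = E[X_τ^2] − E[M_τ] = 10920 − 4225 = 6695 = 65(168 − 65) = 6695.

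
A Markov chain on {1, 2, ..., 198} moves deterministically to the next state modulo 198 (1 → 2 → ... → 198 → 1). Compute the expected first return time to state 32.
E[T_32 | X_0 = 32] = 198

The chain cycles deterministically, so starting at state 32 it returns in exactly 198 steps. Equivalently, the stationary distribution is uniform π_j = 1/198 for every state j, so by Kac's formula E[T_32] = 1/π_32 = 198.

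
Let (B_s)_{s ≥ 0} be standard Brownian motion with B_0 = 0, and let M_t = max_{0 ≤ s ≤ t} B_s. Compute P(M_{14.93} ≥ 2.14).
P(M_{14.93} ≥ 2.14) = 2·P(B_{14.93} ≥ 2.14) = 2(1 − Φ(2.14/√14.93)) ≈ 0.5797

By the reflection principle for Brownian motion, P(M_t ≥ a) = 2 · P(B_t ≥ a) for a ≥ 0. Since B_t ~ N(0, t), P(B_t ≥ 2.14) = 1 − Φ(2.14/√t) = 1 − Φ(2.14/√14.93) = 1 − Φ(0.5538). So
  P(M_{14.93} ≥ 2.14) = 2(1 − Φ(0.5538)) ≈ 0.5797.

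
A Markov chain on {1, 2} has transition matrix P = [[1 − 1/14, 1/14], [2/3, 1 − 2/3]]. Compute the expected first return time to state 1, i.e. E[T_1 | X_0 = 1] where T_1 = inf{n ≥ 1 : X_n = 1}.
E[T_1 | X_0 = 1] = 1/π_1 = 31/28

For an irreducible recurrent Markov chain with stationary distribution π, E[T_i | X_0 = i] = 1/π_i (Kac's formula). Here π_1 = (2/3)/(1/14 + 2/3) = (2/3)/(31/42) = 28/31, so E[T_1 | X_0 = 1] = 1/π_1 = (1/14 + 2/3)/(2/3) = (31/42)/(2/3) = 31/28.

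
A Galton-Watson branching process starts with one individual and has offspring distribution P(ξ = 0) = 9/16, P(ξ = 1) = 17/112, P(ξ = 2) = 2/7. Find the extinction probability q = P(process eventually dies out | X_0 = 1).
q = 1

Mean offspring μ = 0·9/16 + 1·17/112 + 2·2/7 = 81/112 ≤ 1. For μ ≤ 1 with offspring not concentrated at 1, the Galton-Watson process goes extinct almost surely, so q = 1.
(Algebraic check: The pgf is f(s) = 9/16 + 17/112·s + 2/7·s². The extinction probability q is the smallest fixed point of f in [0, 1]. Setting s = f(s):
  2/7·s² + (17/112 − 1)·s + 9/16 = 0
  2/7·s² − (9/16 + 2/7)·s + 9/16 = 0
which factors as (s − 1)·(2/7·s − 9/16) = 0, giving roots s = 1 and s = (9/16)/(2/7) = 63/32. Since 63/32 ≥ 1, the smallest root in [0, 1] is s = 1.)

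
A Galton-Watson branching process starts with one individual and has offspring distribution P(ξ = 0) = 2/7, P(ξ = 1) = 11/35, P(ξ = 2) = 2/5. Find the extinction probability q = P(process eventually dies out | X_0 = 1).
q = 5/7

The pgf is f(s) = 2/7 + 11/35·s + 2/5·s². The extinction probability q is the smallest fixed point of f in [0, 1]. Setting s = f(s):
  2/5·s² + (11/35 − 1)·s + 2/7 = 0
  2/5·s² − (2/7 + 2/5)·s + 2/7 = 0
which factors as (s − 1)·(2/5·s − 2/7) = 0, giving roots s = 1 and s = (2/7)/(2/5) = 5/7.
Mean offspring μ = 11/35 + 2·2/5 = 39/35 > 1 (supercritical), so q < 1. The extinction probability is the smaller root: q = (2/7)/(2/5) = 5/7.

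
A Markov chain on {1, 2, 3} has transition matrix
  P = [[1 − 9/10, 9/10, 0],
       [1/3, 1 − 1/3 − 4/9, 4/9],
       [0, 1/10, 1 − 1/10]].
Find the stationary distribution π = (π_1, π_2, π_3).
π = (10/157, 27/157, 120/157)

This is a birth-death chain on three states, which satisfies detailed balance: π_1 · P_{12} = π_2 · P_{21} and π_2 · P_{23} = π_3 · P_{32}.
From π_1 · 9/10 = π_2 · 1/3: π_2/π_1 = (9/10)/(1/3) = 27/10.
From π_2 · 4/9 = π_3 · 1/10: π_3/π_2 = (4/9)/(1/10) = 40/9.
Take π_1 proportional to 1; then unnormalized π = (1, 27/10, 12). Normalize by dividing by the sum 157/10:
  π = (10/157, 27/157, 120/157).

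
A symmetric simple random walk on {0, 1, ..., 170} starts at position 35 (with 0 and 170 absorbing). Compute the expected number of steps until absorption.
E[τ | X_0 = 35] = 4725

Let v_k = E[τ | X_0 = k]. Boundary: v_0 = v_170 = 0. Recurrence: v_k = 1 + (v_{k-1} + v_{k+1})/2 for 1 ≤ k ≤ 169. The particular solution to v_k − (v_{k-1} + v_{k+1})/2 = 1 is v_k = −k^2. Adding homogeneous solution A + B k and matching boundaries gives v_k = k (170 − k). Substituting k = 35: v_35 = 35 · 135 = 4725.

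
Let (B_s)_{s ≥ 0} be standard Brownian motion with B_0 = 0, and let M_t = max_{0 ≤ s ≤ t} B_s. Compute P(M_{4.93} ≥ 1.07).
P(M_{4.93} ≥ 1.07) = 2·P(B_{4.93} ≥ 1.07) = 2(1 − Φ(1.07/√4.93)) ≈ 0.6299

By the reflection principle for Brownian motion, P(M_t ≥ a) = 2 · P(B_t ≥ a) for a ≥ 0. Since B_t ~ N(0, t), P(B_t ≥ 1.07) = 1 − Φ(1.07/√t) = 1 − Φ(1.07/√4.93) = 1 − Φ(0.4819). So
  P(M_{4.93} ≥ 1.07) = 2(1 − Φ(0.4819)) ≈ 0.6299.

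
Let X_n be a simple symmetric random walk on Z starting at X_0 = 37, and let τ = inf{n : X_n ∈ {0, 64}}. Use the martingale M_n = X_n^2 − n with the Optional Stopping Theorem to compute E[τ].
E[τ] = 999

M_n = X_n^2 − n is a martingale (since E[X_{n+1}^2 | F_n] = X_n^2 + 1). By OST (τ has finite mean in a bounded region), E[M_τ] = E[M_0] = X_0^2 − 0 = 37^2 = 1369. Also E[M_τ] = E[X_τ^2] − E[τ]. The walk exits at 0 or 64, with P(hit 64 first) = 37/64, so E[X_τ^2] = 64^2 · 37/64 + 0 = 2368. Thus E[τ] = E[X_τ^2] − E[M_τ] = 2368 − 1369 = 999 = 37(64 − 37) = 999.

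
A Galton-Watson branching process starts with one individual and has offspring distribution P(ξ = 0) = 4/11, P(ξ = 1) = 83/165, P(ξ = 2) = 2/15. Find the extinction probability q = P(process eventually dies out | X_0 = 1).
q = 1

Mean offspring μ = 0·4/11 + 1·83/165 + 2·2/15 = 127/165 ≤ 1. For μ ≤ 1 with offspring not concentrated at 1, the Galton-Watson process goes extinct almost surely, so q = 1.
(Algebraic check: The pgf is f(s) = 4/11 + 83/165·s + 2/15·s². The extinction probability q is the smallest fixed point of f in [0, 1]. Setting s = f(s):
  2/15·s² + (83/165 − 1)·s + 4/11 = 0
  2/15·s² − (4/11 + 2/15)·s + 4/11 = 0
which factors as (s − 1)·(2/15·s − 4/11) = 0, giving roots s = 1 and s = (4/11)/(2/15) = 30/11. Since 30/11 ≥ 1, the smallest root in [0, 1] is s = 1.)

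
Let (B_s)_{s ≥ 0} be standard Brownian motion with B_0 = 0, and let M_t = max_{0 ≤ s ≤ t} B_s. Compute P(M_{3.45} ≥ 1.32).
P(M_{3.45} ≥ 1.32) = 2·P(B_{3.45} ≥ 1.32) = 2(1 − Φ(1.32/√3.45)) ≈ 0.4773

By the reflection principle for Brownian motion, P(M_t ≥ a) = 2 · P(B_t ≥ a) for a ≥ 0. Since B_t ~ N(0, t), P(B_t ≥ 1.32) = 1 − Φ(1.32/√t) = 1 − Φ(1.32/√3.45) = 1 − Φ(0.7107). So
  P(M_{3.45} ≥ 1.32) = 2(1 − Φ(0.7107)) ≈ 0.4773.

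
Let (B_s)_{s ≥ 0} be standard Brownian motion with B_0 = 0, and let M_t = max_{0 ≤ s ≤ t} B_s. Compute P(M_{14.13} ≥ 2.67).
P(M_{14.13} ≥ 2.67) = 2·P(B_{14.13} ≥ 2.67) = 2(1 − Φ(2.67/√14.13)) ≈ 0.4775

By the reflection principle for Brownian motion, P(M_t ≥ a) = 2 · P(B_t ≥ a) for a ≥ 0. Since B_t ~ N(0, t), P(B_t ≥ 2.67) = 1 − Φ(2.67/√t) = 1 − Φ(2.67/√14.13) = 1 − Φ(0.7103). So
  P(M_{14.13} ≥ 2.67) = 2(1 − Φ(0.7103)) ≈ 0.4775.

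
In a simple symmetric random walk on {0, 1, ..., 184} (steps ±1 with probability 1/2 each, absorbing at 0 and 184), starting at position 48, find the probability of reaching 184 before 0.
P(hit 184 before 0) = 48/184 = 6/23

Let u_k = P(hit 184 before 0 | start at k). Then u_0 = 0, u_184 = 1, and u_k = u_{k-1}/2 + u_{k+1}/2 for 1 ≤ k ≤ 183. This harmonic recurrence is solved by u_k = k/184, giving u_48 = 48/184 = 6/23.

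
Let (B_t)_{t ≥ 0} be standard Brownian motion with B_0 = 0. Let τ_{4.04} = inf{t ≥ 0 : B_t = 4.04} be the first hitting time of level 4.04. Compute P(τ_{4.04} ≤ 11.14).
P(τ_{4.04} ≤ 11.14) = 2(1 − Φ(4.04/√11.14)) = 2(1 − Φ(1.2104)) ≈ 0.2261

By the reflection principle for standard BM, P(τ_b ≤ t) = 2 · P(B_t ≥ b). Since B_t ~ N(0, t), P(B_t ≥ 4.04) = 1 − Φ(4.04/√t) = 1 − Φ(4.04/√11.14) = 1 − Φ(1.2104) ≈ 0.11306. Doubling: P(τ_{4.04} ≤ 11.14) ≈ 2 · 0.11306 = 0.22612 ≈ 0.2261.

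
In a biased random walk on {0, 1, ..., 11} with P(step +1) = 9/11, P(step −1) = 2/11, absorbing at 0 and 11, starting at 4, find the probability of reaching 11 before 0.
P(hit 11 before 0) = (1 − (2/9)^4) / (1 − (2/9)^11) = 4472076015/4483008223

Let u_k denote P(reach 11 before 0 | start at k). Boundary: u_0 = 0, u_11 = 1. Recurrence: u_k = 9/11·u_{k+1} + 2/11·u_{k-1} for 1 ≤ k ≤ 10. Try u_k = A + B·r^k with r = q/p = (2/11)/(9/11) = 2/9. Substitution satisfies the recurrence; boundary conditions give:
  u_k = (1 − r^k) / (1 − r^N) = (1 − (2/9)^4) / (1 − (2/9)^11) = 4472076015/4483008223.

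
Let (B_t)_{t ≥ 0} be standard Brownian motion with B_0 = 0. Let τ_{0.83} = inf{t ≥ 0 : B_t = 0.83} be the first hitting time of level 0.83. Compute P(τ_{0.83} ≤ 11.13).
P(τ_{0.83} ≤ 11.13) = 2(1 − Φ(0.83/√11.13)) = 2(1 − Φ(0.2488)) ≈ 0.8035

By the reflection principle for standard BM, P(τ_b ≤ t) = 2 · P(B_t ≥ b). Since B_t ~ N(0, t), P(B_t ≥ 0.83) = 1 − Φ(0.83/√t) = 1 − Φ(0.83/√11.13) = 1 − Φ(0.2488) ≈ 0.40176. Doubling: P(τ_{0.83} ≤ 11.13) ≈ 2 · 0.40176 = 0.80352 ≈ 0.8035.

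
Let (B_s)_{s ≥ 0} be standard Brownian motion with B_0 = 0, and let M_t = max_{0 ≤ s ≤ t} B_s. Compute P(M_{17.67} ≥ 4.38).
P(M_{17.67} ≥ 4.38) = 2·P(B_{17.67} ≥ 4.38) = 2(1 − Φ(4.38/√17.67)) ≈ 0.2974

By the reflection principle for Brownian motion, P(M_t ≥ a) = 2 · P(B_t ≥ a) for a ≥ 0. Since B_t ~ N(0, t), P(B_t ≥ 4.38) = 1 − Φ(4.38/√t) = 1 − Φ(4.38/√17.67) = 1 − Φ(1.0420). So
  P(M_{17.67} ≥ 4.38) = 2(1 − Φ(1.0420)) ≈ 0.2974.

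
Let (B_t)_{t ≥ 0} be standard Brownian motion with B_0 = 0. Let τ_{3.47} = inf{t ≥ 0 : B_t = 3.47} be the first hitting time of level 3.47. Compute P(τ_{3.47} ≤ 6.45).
P(τ_{3.47} ≤ 6.45) = 2(1 − Φ(3.47/√6.45)) = 2(1 − Φ(1.3663)) ≈ 0.1718

By the reflection principle for standard BM, P(τ_b ≤ t) = 2 · P(B_t ≥ b). Since B_t ~ N(0, t), P(B_t ≥ 3.47) = 1 − Φ(3.47/√t) = 1 − Φ(3.47/√6.45) = 1 − Φ(1.3663) ≈ 0.08592. Doubling: P(τ_{3.47} ≤ 6.45) ≈ 2 · 0.08592 = 0.17184 ≈ 0.1718.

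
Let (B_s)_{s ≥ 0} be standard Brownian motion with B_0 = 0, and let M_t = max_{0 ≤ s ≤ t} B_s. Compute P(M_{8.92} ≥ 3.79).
P(M_{8.92} ≥ 3.79) = 2·P(B_{8.92} ≥ 3.79) = 2(1 − Φ(3.79/√8.92)) ≈ 0.2044

By the reflection principle for Brownian motion, P(M_t ≥ a) = 2 · P(B_t ≥ a) for a ≥ 0. Since B_t ~ N(0, t), P(B_t ≥ 3.79) = 1 − Φ(3.79/√t) = 1 − Φ(3.79/√8.92) = 1 − Φ(1.2690). So
  P(M_{8.92} ≥ 3.79) = 2(1 − Φ(1.2690)) ≈ 0.2044.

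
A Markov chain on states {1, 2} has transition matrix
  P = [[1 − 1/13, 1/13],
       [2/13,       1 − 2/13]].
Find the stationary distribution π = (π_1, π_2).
π_1 = 2/3, π_2 = 1/3

Solve πP = π with π_1 + π_2 = 1. From πP = π: π_1 · (1 − 1/13) + π_2 · 2/13 = π_1 ⇒ π_2 · 2/13 = π_1 · 1/13 ⇒ π_2/π_1 = (1/13)/(2/13) = 1/2. Together with π_1 + π_2 = 1:
  π_1 = (2/13)/(1/13 + 2/13) = (2/13)/(3/13) = 2/3,
  π_2 = (1/13)/(1/13 + 2/13) = (1/13)/(3/13) = 1/3.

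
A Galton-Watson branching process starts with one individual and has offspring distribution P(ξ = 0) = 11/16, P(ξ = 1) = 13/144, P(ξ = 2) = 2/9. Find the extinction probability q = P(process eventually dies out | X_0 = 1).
q = 1

Mean offspring μ = 0·11/16 + 1·13/144 + 2·2/9 = 77/144 ≤ 1. For μ ≤ 1 with offspring not concentrated at 1, the Galton-Watson process goes extinct almost surely, so q = 1.
(Algebraic check: The pgf is f(s) = 11/16 + 13/144·s + 2/9·s². The extinction probability q is the smallest fixed point of f in [0, 1]. Setting s = f(s):
  2/9·s² + (13/144 − 1)·s + 11/16 = 0
  2/9·s² − (11/16 + 2/9)·s + 11/16 = 0
which factors as (s − 1)·(2/9·s − 11/16) = 0, giving roots s = 1 and s = (11/16)/(2/9) = 99/32. Since 99/32 ≥ 1, the smallest root in [0, 1] is s = 1.)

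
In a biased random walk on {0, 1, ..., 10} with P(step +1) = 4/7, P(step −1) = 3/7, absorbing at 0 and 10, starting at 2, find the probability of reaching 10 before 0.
P(hit 10 before 0) = (1 − (3/4)^2) / (1 − (3/4)^10) = 65536/141361

Let u_k denote P(reach 10 before 0 | start at k). Boundary: u_0 = 0, u_10 = 1. Recurrence: u_k = 4/7·u_{k+1} + 3/7·u_{k-1} for 1 ≤ k ≤ 9. Try u_k = A + B·r^k with r = q/p = (3/7)/(4/7) = 3/4. Substitution satisfies the recurrence; boundary conditions give:
  u_k = (1 − r^k) / (1 − r^N) = (1 − (3/4)^2) / (1 − (3/4)^10) = 65536/141361.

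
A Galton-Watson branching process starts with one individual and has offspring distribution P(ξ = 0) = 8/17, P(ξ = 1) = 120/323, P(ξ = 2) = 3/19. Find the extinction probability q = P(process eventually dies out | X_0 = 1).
q = 1

Mean offspring μ = 0·8/17 + 1·120/323 + 2·3/19 = 222/323 ≤ 1. For μ ≤ 1 with offspring not concentrated at 1, the Galton-Watson process goes extinct almost surely, so q = 1.
(Algebraic check: The pgf is f(s) = 8/17 + 120/323·s + 3/19·s². The extinction probability q is the smallest fixed point of f in [0, 1]. Setting s = f(s):
  3/19·s² + (120/323 − 1)·s + 8/17 = 0
  3/19·s² − (8/17 + 3/19)·s + 8/17 = 0
which factors as (s − 1)·(3/19·s − 8/17) = 0, giving roots s = 1 and s = (8/17)/(3/19) = 152/51. Since 152/51 ≥ 1, the smallest root in [0, 1] is s = 1.)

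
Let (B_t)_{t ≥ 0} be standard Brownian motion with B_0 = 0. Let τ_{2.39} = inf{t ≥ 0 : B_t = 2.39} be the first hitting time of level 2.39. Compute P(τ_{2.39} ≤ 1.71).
P(τ_{2.39} ≤ 1.71) = 2(1 − Φ(2.39/√1.71)) = 2(1 − Φ(1.8277)) ≈ 0.0676

By the reflection principle for standard BM, P(τ_b ≤ t) = 2 · P(B_t ≥ b). Since B_t ~ N(0, t), P(B_t ≥ 2.39) = 1 − Φ(2.39/√t) = 1 − Φ(2.39/√1.71) = 1 − Φ(1.8277) ≈ 0.03380. Doubling: P(τ_{2.39} ≤ 1.71) ≈ 2 · 0.03380 = 0.06760 ≈ 0.0676.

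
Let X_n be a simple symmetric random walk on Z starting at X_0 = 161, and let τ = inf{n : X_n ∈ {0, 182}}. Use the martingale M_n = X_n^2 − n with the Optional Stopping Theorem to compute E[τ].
E[τ] = 3381

M_n = X_n^2 − n is a martingale (since E[X_{n+1}^2 | F_n] = X_n^2 + 1). By OST (τ has finite mean in a bounded region), E[M_τ] = E[M_0] = X_0^2 − 0 = 161^2 = 25921. Also E[M_τ] = E[X_τ^2] − E[τ]. The walk exits at 0 or 182, with P(hit 182 first) = 161/182, so E[X_τ^2] = 182^2 · 161/182 + 0 = 29302. Thus E[τ] = E[X_τ^2] − E[M_τ] = 29302 − 25921 = 3381 = 161(182 − 161) = 3381.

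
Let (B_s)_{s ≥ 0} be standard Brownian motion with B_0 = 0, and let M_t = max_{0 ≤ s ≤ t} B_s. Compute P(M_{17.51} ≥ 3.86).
P(M_{17.51} ≥ 3.86) = 2·P(B_{17.51} ≥ 3.86) = 2(1 − Φ(3.86/√17.51)) ≈ 0.3563

By the reflection principle for Brownian motion, P(M_t ≥ a) = 2 · P(B_t ≥ a) for a ≥ 0. Since B_t ~ N(0, t), P(B_t ≥ 3.86) = 1 − Φ(3.86/√t) = 1 − Φ(3.86/√17.51) = 1 − Φ(0.9225). So
  P(M_{17.51} ≥ 3.86) = 2(1 − Φ(0.9225)) ≈ 0.3563.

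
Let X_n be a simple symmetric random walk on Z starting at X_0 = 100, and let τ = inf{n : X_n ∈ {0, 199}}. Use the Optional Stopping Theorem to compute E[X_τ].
E[X_τ] = 100

X_n is a martingale and τ is a bounded-mean stopping time (indeed τ is finite a.s. with bounded expectation since the walk is in a bounded region). By the OST, E[X_τ] = E[X_0] = 100. Equivalently: E[X_τ] = 199 · P(hit 199 first) + 0 · P(hit 0 first) = 199 · (100/199) = 100.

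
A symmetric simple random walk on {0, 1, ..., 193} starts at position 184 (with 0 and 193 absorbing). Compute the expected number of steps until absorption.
E[τ | X_0 = 184] = 1656

Let v_k = E[τ | X_0 = k]. Boundary: v_0 = v_193 = 0. Recurrence: v_k = 1 + (v_{k-1} + v_{k+1})/2 for 1 ≤ k ≤ 192. The particular solution to v_k − (v_{k-1} + v_{k+1})/2 = 1 is v_k = −k^2. Adding homogeneous solution A + B k and matching boundaries gives v_k = k (193 − k). Substituting k = 184: v_184 = 184 · 9 = 1656.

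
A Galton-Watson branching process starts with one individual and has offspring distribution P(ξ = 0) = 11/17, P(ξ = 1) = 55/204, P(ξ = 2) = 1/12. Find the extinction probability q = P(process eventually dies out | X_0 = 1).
q = 1

Mean offspring μ = 0·11/17 + 1·55/204 + 2·1/12 = 89/204 ≤ 1. For μ ≤ 1 with offspring not concentrated at 1, the Galton-Watson process goes extinct almost surely, so q = 1.
(Algebraic check: The pgf is f(s) = 11/17 + 55/204·s + 1/12·s². The extinction probability q is the smallest fixed point of f in [0, 1]. Setting s = f(s):
  1/12·s² + (55/204 − 1)·s + 11/17 = 0
  1/12·s² − (11/17 + 1/12)·s + 11/17 = 0
which factors as (s − 1)·(1/12·s − 11/17) = 0, giving roots s = 1 and s = (11/17)/(1/12) = 132/17. Since 132/17 ≥ 1, the smallest root in [0, 1] is s = 1.)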